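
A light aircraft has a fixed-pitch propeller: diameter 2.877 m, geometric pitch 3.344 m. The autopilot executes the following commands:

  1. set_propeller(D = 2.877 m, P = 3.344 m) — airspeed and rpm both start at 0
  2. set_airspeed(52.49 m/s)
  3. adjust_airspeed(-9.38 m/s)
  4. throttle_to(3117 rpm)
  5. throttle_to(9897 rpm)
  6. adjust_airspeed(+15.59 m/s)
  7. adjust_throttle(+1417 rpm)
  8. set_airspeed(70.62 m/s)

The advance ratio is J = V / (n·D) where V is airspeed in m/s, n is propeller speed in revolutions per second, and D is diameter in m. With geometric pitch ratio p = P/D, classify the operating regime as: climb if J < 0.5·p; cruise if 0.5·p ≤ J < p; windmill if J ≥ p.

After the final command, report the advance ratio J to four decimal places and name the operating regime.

set_propeller: D = 2.877 m, P = 3.344 m (p = P/D = 1.162322); state ← (V=0, rpm=0)
set_airspeed(52.49): V ← 52.49 m/s
adjust_airspeed(-9.38): V ← 52.49 -9.38 = 43.11 m/s
throttle_to(3117): rpm ← 3117
throttle_to(9897): rpm ← 9897
adjust_airspeed(+15.59): V ← 43.11 +15.59 = 58.7 m/s
adjust_throttle(+1417): rpm ← 9897 +1417 = 11314
set_airspeed(70.62): V ← 70.62 m/s
final state: V = 70.62 m/s, rpm = 11314 → n = rpm/60 = 188.566667 rev/s
J = V / (n·D) = 70.62 / (188.566667 × 2.877) = 0.130174
regime bands: climb J<0.5812 | cruise [0.5812, 1.1623) | windmill J≥1.1623
J = 0.1302 → climb

J = 0.1302, regime = climb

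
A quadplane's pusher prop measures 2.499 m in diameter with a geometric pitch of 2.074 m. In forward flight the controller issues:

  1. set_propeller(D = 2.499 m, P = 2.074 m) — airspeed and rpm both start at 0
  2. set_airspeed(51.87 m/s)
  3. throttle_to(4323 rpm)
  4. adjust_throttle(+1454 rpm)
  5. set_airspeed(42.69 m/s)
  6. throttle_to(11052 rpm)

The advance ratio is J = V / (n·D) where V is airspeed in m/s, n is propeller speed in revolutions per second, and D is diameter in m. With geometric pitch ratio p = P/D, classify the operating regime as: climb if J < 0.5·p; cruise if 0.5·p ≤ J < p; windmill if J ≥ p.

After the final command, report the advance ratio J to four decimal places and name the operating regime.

J = 0.0927, regime = climb

set_propeller: D = 2.499 m, P = 2.074 m (p = P/D = 0.829932); state ← (V=0, rpm=0)
set_airspeed(51.87): V ← 51.87 m/s
throttle_to(4323): rpm ← 4323
adjust_throttle(+1454): rpm ← 4323 +1454 = 5777
set_airspeed(42.69): V ← 42.69 m/s
throttle_to(11052): rpm ← 11052
final state: V = 42.69 m/s, rpm = 11052 → n = rpm/60 = 184.200000 rev/s
J = V / (n·D) = 42.69 / (184.200000 × 2.499) = 0.092741
regime bands: climb J<0.4150 | cruise [0.4150, 0.8299) | windmill J≥0.8299
J = 0.0927 → climb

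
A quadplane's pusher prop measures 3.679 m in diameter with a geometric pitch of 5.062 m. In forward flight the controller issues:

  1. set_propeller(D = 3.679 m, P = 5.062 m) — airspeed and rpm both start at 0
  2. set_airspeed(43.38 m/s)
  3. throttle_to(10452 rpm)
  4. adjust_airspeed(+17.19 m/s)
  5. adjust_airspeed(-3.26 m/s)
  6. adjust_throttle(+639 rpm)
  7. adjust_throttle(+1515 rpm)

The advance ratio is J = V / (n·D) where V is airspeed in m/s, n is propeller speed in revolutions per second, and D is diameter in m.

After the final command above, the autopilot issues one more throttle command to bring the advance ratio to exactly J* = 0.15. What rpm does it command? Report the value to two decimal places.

set_propeller: D = 3.679 m, P = 5.062 m (p = P/D = 1.375917); state ← (V=0, rpm=0)
set_airspeed(43.38): V ← 43.38 m/s
throttle_to(10452): rpm ← 10452
adjust_airspeed(+17.19): V ← 43.38 +17.19 = 60.57 m/s
adjust_airspeed(-3.26): V ← 60.57 -3.26 = 57.31 m/s
adjust_throttle(+639): rpm ← 10452 +639 = 11091
adjust_throttle(+1515): rpm ← 11091 +1515 = 12606
final state: V = 57.31 m/s, rpm = 12606 → n = rpm/60 = 210.100000 rev/s
target J* = 0.15; solve J* = V/(n·D) for n: n = V/(J*·D) = 57.31/(0.15 × 3.679) = 103.850684 rev/s
rpm = 60·n = 6231.041044

rpm = 6231.04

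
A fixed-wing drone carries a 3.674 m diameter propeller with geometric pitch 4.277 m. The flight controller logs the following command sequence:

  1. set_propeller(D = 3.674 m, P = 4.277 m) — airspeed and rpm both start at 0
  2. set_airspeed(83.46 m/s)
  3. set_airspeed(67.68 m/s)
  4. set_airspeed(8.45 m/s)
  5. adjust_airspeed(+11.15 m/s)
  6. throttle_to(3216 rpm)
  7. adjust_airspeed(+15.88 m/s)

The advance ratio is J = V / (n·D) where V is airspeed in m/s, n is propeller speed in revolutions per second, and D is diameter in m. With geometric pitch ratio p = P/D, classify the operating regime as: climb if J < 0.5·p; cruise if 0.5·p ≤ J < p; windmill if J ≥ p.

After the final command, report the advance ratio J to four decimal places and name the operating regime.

set_propeller: D = 3.674 m, P = 4.277 m (p = P/D = 1.164126); state ← (V=0, rpm=0)
set_airspeed(83.46): V ← 83.46 m/s
set_airspeed(67.68): V ← 67.68 m/s
set_airspeed(8.45): V ← 8.45 m/s
adjust_airspeed(+11.15): V ← 8.45 +11.15 = 19.6 m/s
throttle_to(3216): rpm ← 3216
adjust_airspeed(+15.88): V ← 19.6 +15.88 = 35.48 m/s
final state: V = 35.48 m/s, rpm = 3216 → n = rpm/60 = 53.600000 rev/s
J = V / (n·D) = 35.48 / (53.600000 × 3.674) = 0.180169
regime bands: climb J<0.5821 | cruise [0.5821, 1.1641) | windmill J≥1.1641
J = 0.1802 → climb

J = 0.1802, regime = climb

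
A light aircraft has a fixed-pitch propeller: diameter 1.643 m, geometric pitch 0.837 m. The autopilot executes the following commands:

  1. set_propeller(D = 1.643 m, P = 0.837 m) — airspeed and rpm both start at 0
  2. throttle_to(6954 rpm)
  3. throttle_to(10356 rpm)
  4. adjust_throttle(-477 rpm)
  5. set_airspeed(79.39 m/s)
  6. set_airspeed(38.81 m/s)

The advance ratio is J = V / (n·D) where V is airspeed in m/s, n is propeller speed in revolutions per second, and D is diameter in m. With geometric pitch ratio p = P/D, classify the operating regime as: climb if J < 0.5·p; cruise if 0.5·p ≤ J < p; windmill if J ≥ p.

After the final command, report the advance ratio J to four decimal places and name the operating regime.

set_propeller: D = 1.643 m, P = 0.837 m (p = P/D = 0.509434); state ← (V=0, rpm=0)
throttle_to(6954): rpm ← 6954
throttle_to(10356): rpm ← 10356
adjust_throttle(-477): rpm ← 10356 -477 = 9879
set_airspeed(79.39): V ← 79.39 m/s
set_airspeed(38.81): V ← 38.81 m/s
final state: V = 38.81 m/s, rpm = 9879 → n = rpm/60 = 164.650000 rev/s
J = V / (n·D) = 38.81 / (164.650000 × 1.643) = 0.143464
regime bands: climb J<0.2547 | cruise [0.2547, 0.5094) | windmill J≥0.5094
J = 0.1435 → climb

J = 0.1435, regime = climb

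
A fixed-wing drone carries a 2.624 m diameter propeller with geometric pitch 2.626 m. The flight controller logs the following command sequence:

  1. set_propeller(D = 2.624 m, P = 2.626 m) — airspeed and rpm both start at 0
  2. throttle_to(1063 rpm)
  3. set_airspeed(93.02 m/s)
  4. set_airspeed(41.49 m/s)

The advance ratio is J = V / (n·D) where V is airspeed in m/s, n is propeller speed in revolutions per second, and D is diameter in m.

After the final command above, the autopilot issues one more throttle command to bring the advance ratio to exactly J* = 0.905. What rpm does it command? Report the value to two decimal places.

set_propeller: D = 2.624 m, P = 2.626 m (p = P/D = 1.000762); state ← (V=0, rpm=0)
throttle_to(1063): rpm ← 1063
set_airspeed(93.02): V ← 93.02 m/s
set_airspeed(41.49): V ← 41.49 m/s
final state: V = 41.49 m/s, rpm = 1063 → n = rpm/60 = 17.716667 rev/s
target J* = 0.905; solve J* = V/(n·D) for n: n = V/(J*·D) = 41.49/(0.905 × 2.624) = 17.471533 rev/s
rpm = 60·n = 1048.292009

rpm = 1048.29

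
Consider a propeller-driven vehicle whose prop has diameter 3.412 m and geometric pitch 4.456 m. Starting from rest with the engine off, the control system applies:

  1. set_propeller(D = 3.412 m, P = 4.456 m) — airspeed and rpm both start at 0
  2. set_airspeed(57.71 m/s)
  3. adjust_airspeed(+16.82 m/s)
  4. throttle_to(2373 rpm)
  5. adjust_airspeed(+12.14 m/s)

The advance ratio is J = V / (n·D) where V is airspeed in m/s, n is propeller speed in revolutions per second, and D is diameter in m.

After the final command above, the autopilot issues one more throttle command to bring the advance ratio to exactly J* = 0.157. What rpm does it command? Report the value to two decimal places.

set_propeller: D = 3.412 m, P = 4.456 m (p = P/D = 1.305979); state ← (V=0, rpm=0)
set_airspeed(57.71): V ← 57.71 m/s
adjust_airspeed(+16.82): V ← 57.71 +16.82 = 74.53 m/s
throttle_to(2373): rpm ← 2373
adjust_airspeed(+12.14): V ← 74.53 +12.14 = 86.67 m/s
final state: V = 86.67 m/s, rpm = 2373 → n = rpm/60 = 39.550000 rev/s
target J* = 0.157; solve J* = V/(n·D) for n: n = V/(J*·D) = 86.67/(0.157 × 3.412) = 161.793147 rev/s
rpm = 60·n = 9707.588802

rpm = 9707.59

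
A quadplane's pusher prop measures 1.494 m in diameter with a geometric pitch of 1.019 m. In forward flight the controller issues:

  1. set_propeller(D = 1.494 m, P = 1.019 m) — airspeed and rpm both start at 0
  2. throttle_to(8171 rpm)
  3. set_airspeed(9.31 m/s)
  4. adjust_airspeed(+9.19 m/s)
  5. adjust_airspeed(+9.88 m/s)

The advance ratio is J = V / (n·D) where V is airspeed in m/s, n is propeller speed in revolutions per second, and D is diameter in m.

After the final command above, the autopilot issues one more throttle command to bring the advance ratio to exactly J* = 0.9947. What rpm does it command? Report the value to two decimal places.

set_propeller: D = 1.494 m, P = 1.019 m (p = P/D = 0.682062); state ← (V=0, rpm=0)
throttle_to(8171): rpm ← 8171
set_airspeed(9.31): V ← 9.31 m/s
adjust_airspeed(+9.19): V ← 9.31 +9.19 = 18.5 m/s
adjust_airspeed(+9.88): V ← 18.5 +9.88 = 28.38 m/s
final state: V = 28.38 m/s, rpm = 8171 → n = rpm/60 = 136.183333 rev/s
target J* = 0.9947; solve J* = V/(n·D) for n: n = V/(J*·D) = 28.38/(0.9947 × 1.494) = 19.097199 rev/s
rpm = 60·n = 1145.831945

rpm = 1145.83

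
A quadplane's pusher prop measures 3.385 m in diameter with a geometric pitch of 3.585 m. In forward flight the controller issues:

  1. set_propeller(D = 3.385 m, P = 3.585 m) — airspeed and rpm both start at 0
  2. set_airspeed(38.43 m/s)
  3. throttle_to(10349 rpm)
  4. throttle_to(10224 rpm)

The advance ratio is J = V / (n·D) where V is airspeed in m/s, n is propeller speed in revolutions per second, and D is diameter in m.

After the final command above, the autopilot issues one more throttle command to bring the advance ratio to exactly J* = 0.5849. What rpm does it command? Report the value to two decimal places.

rpm = 1164.61

set_propeller: D = 3.385 m, P = 3.585 m (p = P/D = 1.059084); state ← (V=0, rpm=0)
set_airspeed(38.43): V ← 38.43 m/s
throttle_to(10349): rpm ← 10349
throttle_to(10224): rpm ← 10224
final state: V = 38.43 m/s, rpm = 10224 → n = rpm/60 = 170.400000 rev/s
target J* = 0.5849; solve J* = V/(n·D) for n: n = V/(J*·D) = 38.43/(0.5849 × 3.385) = 19.410204 rev/s
rpm = 60·n = 1164.612214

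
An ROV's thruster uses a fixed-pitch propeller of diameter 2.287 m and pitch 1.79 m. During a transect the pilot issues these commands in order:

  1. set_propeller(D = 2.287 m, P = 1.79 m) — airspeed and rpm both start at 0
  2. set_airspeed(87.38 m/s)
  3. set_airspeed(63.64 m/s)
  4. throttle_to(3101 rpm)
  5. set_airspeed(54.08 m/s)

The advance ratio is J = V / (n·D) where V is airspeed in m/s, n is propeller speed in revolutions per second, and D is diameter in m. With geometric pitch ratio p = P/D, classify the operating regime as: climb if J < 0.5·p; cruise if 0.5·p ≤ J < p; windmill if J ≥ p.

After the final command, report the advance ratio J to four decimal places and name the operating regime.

set_propeller: D = 2.287 m, P = 1.79 m (p = P/D = 0.782685); state ← (V=0, rpm=0)
set_airspeed(87.38): V ← 87.38 m/s
set_airspeed(63.64): V ← 63.64 m/s
throttle_to(3101): rpm ← 3101
set_airspeed(54.08): V ← 54.08 m/s
final state: V = 54.08 m/s, rpm = 3101 → n = rpm/60 = 51.683333 rev/s
J = V / (n·D) = 54.08 / (51.683333 × 2.287) = 0.457530
regime bands: climb J<0.3913 | cruise [0.3913, 0.7827) | windmill J≥0.7827
J = 0.4575 → cruise

J = 0.4575, regime = cruise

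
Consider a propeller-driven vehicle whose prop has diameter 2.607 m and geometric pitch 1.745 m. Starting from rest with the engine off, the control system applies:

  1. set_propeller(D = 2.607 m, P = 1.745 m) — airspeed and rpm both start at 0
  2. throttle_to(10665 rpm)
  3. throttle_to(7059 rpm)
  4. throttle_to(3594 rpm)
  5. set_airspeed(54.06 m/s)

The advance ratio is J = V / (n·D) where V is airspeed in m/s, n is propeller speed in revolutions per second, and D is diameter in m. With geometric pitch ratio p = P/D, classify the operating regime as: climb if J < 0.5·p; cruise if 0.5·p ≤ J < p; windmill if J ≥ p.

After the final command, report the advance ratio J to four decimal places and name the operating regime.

J = 0.3462, regime = cruise

set_propeller: D = 2.607 m, P = 1.745 m (p = P/D = 0.669352); state ← (V=0, rpm=0)
throttle_to(10665): rpm ← 10665
throttle_to(7059): rpm ← 7059
throttle_to(3594): rpm ← 3594
set_airspeed(54.06): V ← 54.06 m/s
final state: V = 54.06 m/s, rpm = 3594 → n = rpm/60 = 59.900000 rev/s
J = V / (n·D) = 54.06 / (59.900000 × 2.607) = 0.346185
regime bands: climb J<0.3347 | cruise [0.3347, 0.6694) | windmill J≥0.6694
J = 0.3462 → cruise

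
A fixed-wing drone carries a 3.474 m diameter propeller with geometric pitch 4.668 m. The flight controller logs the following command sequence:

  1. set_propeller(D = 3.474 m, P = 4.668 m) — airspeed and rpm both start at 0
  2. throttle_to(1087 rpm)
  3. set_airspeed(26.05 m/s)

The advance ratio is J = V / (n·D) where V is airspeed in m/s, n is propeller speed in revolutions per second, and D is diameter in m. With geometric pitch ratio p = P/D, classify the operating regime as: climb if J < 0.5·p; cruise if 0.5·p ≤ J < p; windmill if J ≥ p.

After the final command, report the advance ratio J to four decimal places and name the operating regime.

J = 0.4139, regime = climb

set_propeller: D = 3.474 m, P = 4.668 m (p = P/D = 1.343696); state ← (V=0, rpm=0)
throttle_to(1087): rpm ← 1087
set_airspeed(26.05): V ← 26.05 m/s
final state: V = 26.05 m/s, rpm = 1087 → n = rpm/60 = 18.116667 rev/s
J = V / (n·D) = 26.05 / (18.116667 × 3.474) = 0.413904
regime bands: climb J<0.6718 | cruise [0.6718, 1.3437) | windmill J≥1.3437
J = 0.4139 → climb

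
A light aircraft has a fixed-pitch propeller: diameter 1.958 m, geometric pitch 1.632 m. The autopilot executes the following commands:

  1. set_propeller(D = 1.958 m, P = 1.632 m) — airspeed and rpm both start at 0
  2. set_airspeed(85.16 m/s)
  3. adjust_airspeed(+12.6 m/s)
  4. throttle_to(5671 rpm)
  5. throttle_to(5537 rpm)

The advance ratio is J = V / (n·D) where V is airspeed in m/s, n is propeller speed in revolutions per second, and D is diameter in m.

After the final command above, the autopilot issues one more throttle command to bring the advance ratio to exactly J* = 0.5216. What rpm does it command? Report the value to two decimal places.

rpm = 5743.31

set_propeller: D = 1.958 m, P = 1.632 m (p = P/D = 0.833504); state ← (V=0, rpm=0)
set_airspeed(85.16): V ← 85.16 m/s
adjust_airspeed(+12.6): V ← 85.16 +12.6 = 97.76 m/s
throttle_to(5671): rpm ← 5671
throttle_to(5537): rpm ← 5537
final state: V = 97.76 m/s, rpm = 5537 → n = rpm/60 = 92.283333 rev/s
target J* = 0.5216; solve J* = V/(n·D) for n: n = V/(J*·D) = 97.76/(0.5216 × 1.958) = 95.721815 rev/s
rpm = 60·n = 5743.308873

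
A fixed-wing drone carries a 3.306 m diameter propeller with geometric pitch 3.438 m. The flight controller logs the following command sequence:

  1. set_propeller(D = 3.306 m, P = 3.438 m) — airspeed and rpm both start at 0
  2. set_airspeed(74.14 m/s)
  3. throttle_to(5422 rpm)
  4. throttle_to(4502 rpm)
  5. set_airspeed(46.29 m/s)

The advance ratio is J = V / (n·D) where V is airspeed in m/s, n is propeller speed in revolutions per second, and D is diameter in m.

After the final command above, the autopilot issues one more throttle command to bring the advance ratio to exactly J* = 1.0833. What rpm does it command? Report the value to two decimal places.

rpm = 775.51

set_propeller: D = 3.306 m, P = 3.438 m (p = P/D = 1.039927); state ← (V=0, rpm=0)
set_airspeed(74.14): V ← 74.14 m/s
throttle_to(5422): rpm ← 5422
throttle_to(4502): rpm ← 4502
set_airspeed(46.29): V ← 46.29 m/s
final state: V = 46.29 m/s, rpm = 4502 → n = rpm/60 = 75.033333 rev/s
target J* = 1.0833; solve J* = V/(n·D) for n: n = V/(J*·D) = 46.29/(1.0833 × 3.306) = 12.925150 rev/s
rpm = 60·n = 775.508994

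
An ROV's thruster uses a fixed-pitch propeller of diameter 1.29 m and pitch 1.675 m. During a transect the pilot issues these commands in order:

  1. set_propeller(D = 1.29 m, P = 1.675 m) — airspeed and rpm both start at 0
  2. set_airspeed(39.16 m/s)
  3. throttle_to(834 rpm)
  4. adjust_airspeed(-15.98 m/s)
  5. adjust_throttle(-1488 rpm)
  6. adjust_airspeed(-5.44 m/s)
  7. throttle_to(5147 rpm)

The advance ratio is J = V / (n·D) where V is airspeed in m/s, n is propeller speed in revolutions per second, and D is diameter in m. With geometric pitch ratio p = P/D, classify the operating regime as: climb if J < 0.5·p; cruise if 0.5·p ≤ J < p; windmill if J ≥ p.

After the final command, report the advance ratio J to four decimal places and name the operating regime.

J = 0.1603, regime = climb

set_propeller: D = 1.29 m, P = 1.675 m (p = P/D = 1.298450); state ← (V=0, rpm=0)
set_airspeed(39.16): V ← 39.16 m/s
throttle_to(834): rpm ← 834
adjust_airspeed(-15.98): V ← 39.16 -15.98 = 23.18 m/s
adjust_throttle(-1488): rpm ← 834 -1488 = -654
adjust_airspeed(-5.44): V ← 23.18 -5.44 = 17.74 m/s
throttle_to(5147): rpm ← 5147
final state: V = 17.74 m/s, rpm = 5147 → n = rpm/60 = 85.783333 rev/s
J = V / (n·D) = 17.74 / (85.783333 × 1.29) = 0.160310
regime bands: climb J<0.6492 | cruise [0.6492, 1.2984) | windmill J≥1.2984
J = 0.1603 → climb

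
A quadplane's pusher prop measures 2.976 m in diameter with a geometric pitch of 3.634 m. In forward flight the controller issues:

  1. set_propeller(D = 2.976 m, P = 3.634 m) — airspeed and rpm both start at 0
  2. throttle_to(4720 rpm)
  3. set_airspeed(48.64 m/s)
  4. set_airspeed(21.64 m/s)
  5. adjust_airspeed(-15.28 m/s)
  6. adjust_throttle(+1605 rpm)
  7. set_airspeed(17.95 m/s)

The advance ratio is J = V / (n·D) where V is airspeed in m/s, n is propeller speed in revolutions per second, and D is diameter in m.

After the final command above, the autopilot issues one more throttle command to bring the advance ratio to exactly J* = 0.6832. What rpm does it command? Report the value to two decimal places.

set_propeller: D = 2.976 m, P = 3.634 m (p = P/D = 1.221102); state ← (V=0, rpm=0)
throttle_to(4720): rpm ← 4720
set_airspeed(48.64): V ← 48.64 m/s
set_airspeed(21.64): V ← 21.64 m/s
adjust_airspeed(-15.28): V ← 21.64 -15.28 = 6.36 m/s
adjust_throttle(+1605): rpm ← 4720 +1605 = 6325
set_airspeed(17.95): V ← 17.95 m/s
final state: V = 17.95 m/s, rpm = 6325 → n = rpm/60 = 105.416667 rev/s
target J* = 0.6832; solve J* = V/(n·D) for n: n = V/(J*·D) = 17.95/(0.6832 × 2.976) = 8.828434 rev/s
rpm = 60·n = 529.706032

rpm = 529.71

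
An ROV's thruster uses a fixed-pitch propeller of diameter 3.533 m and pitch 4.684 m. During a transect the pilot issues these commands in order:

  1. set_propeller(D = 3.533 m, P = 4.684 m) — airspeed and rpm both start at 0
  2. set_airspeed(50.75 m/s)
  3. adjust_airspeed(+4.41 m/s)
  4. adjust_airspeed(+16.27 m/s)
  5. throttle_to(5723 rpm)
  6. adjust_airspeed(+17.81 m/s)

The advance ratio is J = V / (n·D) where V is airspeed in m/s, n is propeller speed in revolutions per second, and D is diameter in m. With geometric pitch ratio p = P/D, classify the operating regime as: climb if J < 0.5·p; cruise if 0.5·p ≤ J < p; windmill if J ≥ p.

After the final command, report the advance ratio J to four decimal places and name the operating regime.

J = 0.2648, regime = climb

set_propeller: D = 3.533 m, P = 4.684 m (p = P/D = 1.325785); state ← (V=0, rpm=0)
set_airspeed(50.75): V ← 50.75 m/s
adjust_airspeed(+4.41): V ← 50.75 +4.41 = 55.16 m/s
adjust_airspeed(+16.27): V ← 55.16 +16.27 = 71.43 m/s
throttle_to(5723): rpm ← 5723
adjust_airspeed(+17.81): V ← 71.43 +17.81 = 89.24 m/s
final state: V = 89.24 m/s, rpm = 5723 → n = rpm/60 = 95.383333 rev/s
J = V / (n·D) = 89.24 / (95.383333 × 3.533) = 0.264816
regime bands: climb J<0.6629 | cruise [0.6629, 1.3258) | windmill J≥1.3258
J = 0.2648 → climb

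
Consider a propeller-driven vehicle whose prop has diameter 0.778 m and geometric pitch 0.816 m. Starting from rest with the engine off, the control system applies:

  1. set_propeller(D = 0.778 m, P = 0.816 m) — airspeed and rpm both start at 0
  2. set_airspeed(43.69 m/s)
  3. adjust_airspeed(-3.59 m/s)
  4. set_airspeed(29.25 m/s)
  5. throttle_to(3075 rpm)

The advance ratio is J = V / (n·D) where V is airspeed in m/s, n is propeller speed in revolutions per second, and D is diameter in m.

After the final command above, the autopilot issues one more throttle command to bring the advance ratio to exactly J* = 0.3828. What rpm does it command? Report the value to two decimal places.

rpm = 5892.85

set_propeller: D = 0.778 m, P = 0.816 m (p = P/D = 1.048843); state ← (V=0, rpm=0)
set_airspeed(43.69): V ← 43.69 m/s
adjust_airspeed(-3.59): V ← 43.69 -3.59 = 40.1 m/s
set_airspeed(29.25): V ← 29.25 m/s
throttle_to(3075): rpm ← 3075
final state: V = 29.25 m/s, rpm = 3075 → n = rpm/60 = 51.250000 rev/s
target J* = 0.3828; solve J* = V/(n·D) for n: n = V/(J*·D) = 29.25/(0.3828 × 0.778) = 98.214214 rev/s
rpm = 60·n = 5892.852826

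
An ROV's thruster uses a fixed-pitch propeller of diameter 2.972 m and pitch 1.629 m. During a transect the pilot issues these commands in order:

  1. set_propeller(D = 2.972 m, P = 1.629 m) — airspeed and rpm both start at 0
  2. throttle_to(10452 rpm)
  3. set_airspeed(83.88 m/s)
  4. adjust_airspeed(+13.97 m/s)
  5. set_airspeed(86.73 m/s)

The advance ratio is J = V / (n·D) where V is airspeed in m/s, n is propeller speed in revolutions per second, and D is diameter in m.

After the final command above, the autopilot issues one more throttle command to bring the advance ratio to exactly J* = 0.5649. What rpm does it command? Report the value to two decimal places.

set_propeller: D = 2.972 m, P = 1.629 m (p = P/D = 0.548116); state ← (V=0, rpm=0)
throttle_to(10452): rpm ← 10452
set_airspeed(83.88): V ← 83.88 m/s
adjust_airspeed(+13.97): V ← 83.88 +13.97 = 97.85 m/s
set_airspeed(86.73): V ← 86.73 m/s
final state: V = 86.73 m/s, rpm = 10452 → n = rpm/60 = 174.200000 rev/s
target J* = 0.5649; solve J* = V/(n·D) for n: n = V/(J*·D) = 86.73/(0.5649 × 2.972) = 51.659353 rev/s
rpm = 60·n = 3099.561208

rpm = 3099.56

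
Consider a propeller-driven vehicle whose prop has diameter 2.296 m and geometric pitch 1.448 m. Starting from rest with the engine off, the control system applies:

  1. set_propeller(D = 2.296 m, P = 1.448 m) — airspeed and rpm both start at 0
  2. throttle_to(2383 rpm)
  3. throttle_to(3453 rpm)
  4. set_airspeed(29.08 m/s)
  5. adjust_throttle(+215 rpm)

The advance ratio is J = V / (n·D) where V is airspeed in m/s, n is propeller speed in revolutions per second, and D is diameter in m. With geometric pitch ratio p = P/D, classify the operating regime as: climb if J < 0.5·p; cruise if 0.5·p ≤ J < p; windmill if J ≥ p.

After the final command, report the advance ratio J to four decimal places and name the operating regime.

set_propeller: D = 2.296 m, P = 1.448 m (p = P/D = 0.630662); state ← (V=0, rpm=0)
throttle_to(2383): rpm ← 2383
throttle_to(3453): rpm ← 3453
set_airspeed(29.08): V ← 29.08 m/s
adjust_throttle(+215): rpm ← 3453 +215 = 3668
final state: V = 29.08 m/s, rpm = 3668 → n = rpm/60 = 61.133333 rev/s
J = V / (n·D) = 29.08 / (61.133333 × 2.296) = 0.207178
regime bands: climb J<0.3153 | cruise [0.3153, 0.6307) | windmill J≥0.6307
J = 0.2072 → climb

J = 0.2072, regime = climb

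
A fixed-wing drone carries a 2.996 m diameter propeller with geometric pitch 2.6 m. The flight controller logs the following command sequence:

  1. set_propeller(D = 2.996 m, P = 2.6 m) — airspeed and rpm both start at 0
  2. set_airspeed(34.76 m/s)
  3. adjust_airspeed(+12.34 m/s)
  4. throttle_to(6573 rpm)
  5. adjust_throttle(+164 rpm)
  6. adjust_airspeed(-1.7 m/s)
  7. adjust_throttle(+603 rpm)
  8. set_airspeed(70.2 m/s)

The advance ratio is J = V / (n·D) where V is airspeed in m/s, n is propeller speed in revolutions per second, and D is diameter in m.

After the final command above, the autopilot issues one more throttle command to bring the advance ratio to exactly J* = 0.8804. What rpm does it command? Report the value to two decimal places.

rpm = 1596.86

set_propeller: D = 2.996 m, P = 2.6 m (p = P/D = 0.867824); state ← (V=0, rpm=0)
set_airspeed(34.76): V ← 34.76 m/s
adjust_airspeed(+12.34): V ← 34.76 +12.34 = 47.1 m/s
throttle_to(6573): rpm ← 6573
adjust_throttle(+164): rpm ← 6573 +164 = 6737
adjust_airspeed(-1.7): V ← 47.1 -1.7 = 45.4 m/s
adjust_throttle(+603): rpm ← 6737 +603 = 7340
set_airspeed(70.2): V ← 70.2 m/s
final state: V = 70.2 m/s, rpm = 7340 → n = rpm/60 = 122.333333 rev/s
target J* = 0.8804; solve J* = V/(n·D) for n: n = V/(J*·D) = 70.2/(0.8804 × 2.996) = 26.614314 rev/s
rpm = 60·n = 1596.858813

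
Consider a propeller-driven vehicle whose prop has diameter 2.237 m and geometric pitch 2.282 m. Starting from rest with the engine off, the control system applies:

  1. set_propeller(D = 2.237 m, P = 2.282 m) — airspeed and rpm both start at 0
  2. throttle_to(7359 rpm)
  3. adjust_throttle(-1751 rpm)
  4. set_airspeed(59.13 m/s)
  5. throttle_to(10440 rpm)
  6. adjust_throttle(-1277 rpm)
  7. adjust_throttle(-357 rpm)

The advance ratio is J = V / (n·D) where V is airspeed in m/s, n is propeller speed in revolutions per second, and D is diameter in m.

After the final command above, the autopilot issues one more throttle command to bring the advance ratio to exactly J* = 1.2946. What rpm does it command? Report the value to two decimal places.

rpm = 1225.06

set_propeller: D = 2.237 m, P = 2.282 m (p = P/D = 1.020116); state ← (V=0, rpm=0)
throttle_to(7359): rpm ← 7359
adjust_throttle(-1751): rpm ← 7359 -1751 = 5608
set_airspeed(59.13): V ← 59.13 m/s
throttle_to(10440): rpm ← 10440
adjust_throttle(-1277): rpm ← 10440 -1277 = 9163
adjust_throttle(-357): rpm ← 9163 -357 = 8806
final state: V = 59.13 m/s, rpm = 8806 → n = rpm/60 = 146.766667 rev/s
target J* = 1.2946; solve J* = V/(n·D) for n: n = V/(J*·D) = 59.13/(1.2946 × 2.237) = 20.417675 rev/s
rpm = 60·n = 1225.060516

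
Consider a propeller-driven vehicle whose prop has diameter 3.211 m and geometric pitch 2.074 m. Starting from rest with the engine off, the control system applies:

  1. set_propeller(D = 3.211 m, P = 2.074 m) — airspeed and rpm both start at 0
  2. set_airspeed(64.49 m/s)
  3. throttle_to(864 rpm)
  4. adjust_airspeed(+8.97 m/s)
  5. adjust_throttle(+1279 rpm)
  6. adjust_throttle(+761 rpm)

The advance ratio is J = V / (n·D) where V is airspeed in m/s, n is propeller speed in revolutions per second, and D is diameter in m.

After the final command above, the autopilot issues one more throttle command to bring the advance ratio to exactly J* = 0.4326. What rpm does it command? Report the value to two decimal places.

set_propeller: D = 3.211 m, P = 2.074 m (p = P/D = 0.645905); state ← (V=0, rpm=0)
set_airspeed(64.49): V ← 64.49 m/s
throttle_to(864): rpm ← 864
adjust_airspeed(+8.97): V ← 64.49 +8.97 = 73.46 m/s
adjust_throttle(+1279): rpm ← 864 +1279 = 2143
adjust_throttle(+761): rpm ← 2143 +761 = 2904
final state: V = 73.46 m/s, rpm = 2904 → n = rpm/60 = 48.400000 rev/s
target J* = 0.4326; solve J* = V/(n·D) for n: n = V/(J*·D) = 73.46/(0.4326 × 3.211) = 52.883976 rev/s
rpm = 60·n = 3173.038588

rpm = 3173.04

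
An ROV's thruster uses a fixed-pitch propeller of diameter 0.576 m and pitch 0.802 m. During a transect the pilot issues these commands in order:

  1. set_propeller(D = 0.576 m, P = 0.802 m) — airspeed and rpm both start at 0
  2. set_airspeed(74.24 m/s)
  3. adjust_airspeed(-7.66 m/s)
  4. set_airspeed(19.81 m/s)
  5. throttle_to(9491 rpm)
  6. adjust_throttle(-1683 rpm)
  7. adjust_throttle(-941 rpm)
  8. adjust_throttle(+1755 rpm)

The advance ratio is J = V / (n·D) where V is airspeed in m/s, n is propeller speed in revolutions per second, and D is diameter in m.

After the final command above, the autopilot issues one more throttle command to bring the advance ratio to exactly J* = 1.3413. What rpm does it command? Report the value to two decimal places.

rpm = 1538.46

set_propeller: D = 0.576 m, P = 0.802 m (p = P/D = 1.392361); state ← (V=0, rpm=0)
set_airspeed(74.24): V ← 74.24 m/s
adjust_airspeed(-7.66): V ← 74.24 -7.66 = 66.58 m/s
set_airspeed(19.81): V ← 19.81 m/s
throttle_to(9491): rpm ← 9491
adjust_throttle(-1683): rpm ← 9491 -1683 = 7808
adjust_throttle(-941): rpm ← 7808 -941 = 6867
adjust_throttle(+1755): rpm ← 6867 +1755 = 8622
final state: V = 19.81 m/s, rpm = 8622 → n = rpm/60 = 143.700000 rev/s
target J* = 1.3413; solve J* = V/(n·D) for n: n = V/(J*·D) = 19.81/(1.3413 × 0.576) = 25.641065 rev/s
rpm = 60·n = 1538.463928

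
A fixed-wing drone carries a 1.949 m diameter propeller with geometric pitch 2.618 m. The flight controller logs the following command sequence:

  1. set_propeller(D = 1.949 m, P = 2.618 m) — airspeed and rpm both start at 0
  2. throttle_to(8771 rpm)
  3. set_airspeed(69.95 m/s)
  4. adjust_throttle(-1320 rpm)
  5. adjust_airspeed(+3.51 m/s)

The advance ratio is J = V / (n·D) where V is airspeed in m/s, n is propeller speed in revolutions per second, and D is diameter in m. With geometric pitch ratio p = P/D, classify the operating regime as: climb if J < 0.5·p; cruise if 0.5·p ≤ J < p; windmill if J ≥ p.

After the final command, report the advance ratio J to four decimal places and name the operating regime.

J = 0.3035, regime = climb

set_propeller: D = 1.949 m, P = 2.618 m (p = P/D = 1.343253); state ← (V=0, rpm=0)
throttle_to(8771): rpm ← 8771
set_airspeed(69.95): V ← 69.95 m/s
adjust_throttle(-1320): rpm ← 8771 -1320 = 7451
adjust_airspeed(+3.51): V ← 69.95 +3.51 = 73.46 m/s
final state: V = 73.46 m/s, rpm = 7451 → n = rpm/60 = 124.183333 rev/s
J = V / (n·D) = 73.46 / (124.183333 × 1.949) = 0.303512
regime bands: climb J<0.6716 | cruise [0.6716, 1.3433) | windmill J≥1.3433
J = 0.3035 → climb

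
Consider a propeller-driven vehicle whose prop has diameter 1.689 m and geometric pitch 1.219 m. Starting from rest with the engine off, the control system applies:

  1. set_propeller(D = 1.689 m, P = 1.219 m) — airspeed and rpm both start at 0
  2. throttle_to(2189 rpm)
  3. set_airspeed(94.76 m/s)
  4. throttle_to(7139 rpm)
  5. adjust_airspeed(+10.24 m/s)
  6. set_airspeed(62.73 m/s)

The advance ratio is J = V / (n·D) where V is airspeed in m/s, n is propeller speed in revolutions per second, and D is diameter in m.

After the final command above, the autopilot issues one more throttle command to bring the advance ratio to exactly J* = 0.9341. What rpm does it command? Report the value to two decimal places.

rpm = 2385.63

set_propeller: D = 1.689 m, P = 1.219 m (p = P/D = 0.721729); state ← (V=0, rpm=0)
throttle_to(2189): rpm ← 2189
set_airspeed(94.76): V ← 94.76 m/s
throttle_to(7139): rpm ← 7139
adjust_airspeed(+10.24): V ← 94.76 +10.24 = 105 m/s
set_airspeed(62.73): V ← 62.73 m/s
final state: V = 62.73 m/s, rpm = 7139 → n = rpm/60 = 118.983333 rev/s
target J* = 0.9341; solve J* = V/(n·D) for n: n = V/(J*·D) = 62.73/(0.9341 × 1.689) = 39.760539 rev/s
rpm = 60·n = 2385.632355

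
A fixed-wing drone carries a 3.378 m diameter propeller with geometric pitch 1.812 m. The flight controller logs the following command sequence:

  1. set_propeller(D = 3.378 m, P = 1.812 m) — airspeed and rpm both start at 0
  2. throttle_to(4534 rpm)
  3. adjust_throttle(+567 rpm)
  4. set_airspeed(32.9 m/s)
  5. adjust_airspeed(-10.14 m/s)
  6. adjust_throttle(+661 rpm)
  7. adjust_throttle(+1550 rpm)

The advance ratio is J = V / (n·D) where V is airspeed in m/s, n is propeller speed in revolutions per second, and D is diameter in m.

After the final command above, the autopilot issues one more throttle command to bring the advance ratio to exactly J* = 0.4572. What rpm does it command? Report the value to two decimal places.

rpm = 884.21

set_propeller: D = 3.378 m, P = 1.812 m (p = P/D = 0.536412); state ← (V=0, rpm=0)
throttle_to(4534): rpm ← 4534
adjust_throttle(+567): rpm ← 4534 +567 = 5101
set_airspeed(32.9): V ← 32.9 m/s
adjust_airspeed(-10.14): V ← 32.9 -10.14 = 22.76 m/s
adjust_throttle(+661): rpm ← 5101 +661 = 5762
adjust_throttle(+1550): rpm ← 5762 +1550 = 7312
final state: V = 22.76 m/s, rpm = 7312 → n = rpm/60 = 121.866667 rev/s
target J* = 0.4572; solve J* = V/(n·D) for n: n = V/(J*·D) = 22.76/(0.4572 × 3.378) = 14.736909 rev/s
rpm = 60·n = 884.214518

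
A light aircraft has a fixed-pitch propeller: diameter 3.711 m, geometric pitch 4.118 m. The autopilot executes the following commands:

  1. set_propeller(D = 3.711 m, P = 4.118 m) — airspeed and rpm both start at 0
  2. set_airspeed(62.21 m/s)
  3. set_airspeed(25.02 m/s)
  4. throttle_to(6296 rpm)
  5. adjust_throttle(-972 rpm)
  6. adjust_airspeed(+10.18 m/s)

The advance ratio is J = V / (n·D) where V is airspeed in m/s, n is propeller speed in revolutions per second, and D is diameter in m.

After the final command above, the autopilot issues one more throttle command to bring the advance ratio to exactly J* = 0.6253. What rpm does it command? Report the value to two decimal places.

rpm = 910.15

set_propeller: D = 3.711 m, P = 4.118 m (p = P/D = 1.109674); state ← (V=0, rpm=0)
set_airspeed(62.21): V ← 62.21 m/s
set_airspeed(25.02): V ← 25.02 m/s
throttle_to(6296): rpm ← 6296
adjust_throttle(-972): rpm ← 6296 -972 = 5324
adjust_airspeed(+10.18): V ← 25.02 +10.18 = 35.2 m/s
final state: V = 35.2 m/s, rpm = 5324 → n = rpm/60 = 88.733333 rev/s
target J* = 0.6253; solve J* = V/(n·D) for n: n = V/(J*·D) = 35.2/(0.6253 × 3.711) = 15.169221 rev/s
rpm = 60·n = 910.153264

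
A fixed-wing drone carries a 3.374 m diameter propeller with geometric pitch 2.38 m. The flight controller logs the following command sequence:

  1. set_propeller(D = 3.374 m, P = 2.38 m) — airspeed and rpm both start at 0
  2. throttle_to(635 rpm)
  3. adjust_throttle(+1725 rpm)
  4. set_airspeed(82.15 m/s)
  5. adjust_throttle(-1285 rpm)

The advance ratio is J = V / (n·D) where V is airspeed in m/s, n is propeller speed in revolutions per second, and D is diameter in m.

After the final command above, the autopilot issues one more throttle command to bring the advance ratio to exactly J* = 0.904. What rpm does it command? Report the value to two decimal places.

set_propeller: D = 3.374 m, P = 2.38 m (p = P/D = 0.705394); state ← (V=0, rpm=0)
throttle_to(635): rpm ← 635
adjust_throttle(+1725): rpm ← 635 +1725 = 2360
set_airspeed(82.15): V ← 82.15 m/s
adjust_throttle(-1285): rpm ← 2360 -1285 = 1075
final state: V = 82.15 m/s, rpm = 1075 → n = rpm/60 = 17.916667 rev/s
target J* = 0.904; solve J* = V/(n·D) for n: n = V/(J*·D) = 82.15/(0.904 × 3.374) = 26.933578 rev/s
rpm = 60·n = 1616.014709

rpm = 1616.01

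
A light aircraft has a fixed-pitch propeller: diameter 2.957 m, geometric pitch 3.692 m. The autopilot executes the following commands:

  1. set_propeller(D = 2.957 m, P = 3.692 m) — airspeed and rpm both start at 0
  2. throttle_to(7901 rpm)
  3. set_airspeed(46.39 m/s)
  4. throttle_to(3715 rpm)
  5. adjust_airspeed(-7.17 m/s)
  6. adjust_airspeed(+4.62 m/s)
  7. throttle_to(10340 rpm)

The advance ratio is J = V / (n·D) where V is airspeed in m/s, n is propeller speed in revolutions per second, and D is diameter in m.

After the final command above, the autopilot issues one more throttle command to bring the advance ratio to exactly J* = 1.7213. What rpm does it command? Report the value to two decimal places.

set_propeller: D = 2.957 m, P = 3.692 m (p = P/D = 1.248563); state ← (V=0, rpm=0)
throttle_to(7901): rpm ← 7901
set_airspeed(46.39): V ← 46.39 m/s
throttle_to(3715): rpm ← 3715
adjust_airspeed(-7.17): V ← 46.39 -7.17 = 39.22 m/s
adjust_airspeed(+4.62): V ← 39.22 +4.62 = 43.84 m/s
throttle_to(10340): rpm ← 10340
final state: V = 43.84 m/s, rpm = 10340 → n = rpm/60 = 172.333333 rev/s
target J* = 1.7213; solve J* = V/(n·D) for n: n = V/(J*·D) = 43.84/(1.7213 × 2.957) = 8.613163 rev/s
rpm = 60·n = 516.789763

rpm = 516.79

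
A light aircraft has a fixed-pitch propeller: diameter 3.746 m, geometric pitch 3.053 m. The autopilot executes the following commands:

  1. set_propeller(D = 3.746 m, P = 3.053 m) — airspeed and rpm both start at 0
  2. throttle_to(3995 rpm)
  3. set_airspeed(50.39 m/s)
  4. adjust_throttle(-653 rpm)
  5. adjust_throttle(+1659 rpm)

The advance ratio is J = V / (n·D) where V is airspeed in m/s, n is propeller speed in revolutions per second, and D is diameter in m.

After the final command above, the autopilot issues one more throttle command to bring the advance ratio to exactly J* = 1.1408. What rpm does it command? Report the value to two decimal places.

set_propeller: D = 3.746 m, P = 3.053 m (p = P/D = 0.815003); state ← (V=0, rpm=0)
throttle_to(3995): rpm ← 3995
set_airspeed(50.39): V ← 50.39 m/s
adjust_throttle(-653): rpm ← 3995 -653 = 3342
adjust_throttle(+1659): rpm ← 3342 +1659 = 5001
final state: V = 50.39 m/s, rpm = 5001 → n = rpm/60 = 83.350000 rev/s
target J* = 1.1408; solve J* = V/(n·D) for n: n = V/(J*·D) = 50.39/(1.1408 × 3.746) = 11.791446 rev/s
rpm = 60·n = 707.486770

rpm = 707.49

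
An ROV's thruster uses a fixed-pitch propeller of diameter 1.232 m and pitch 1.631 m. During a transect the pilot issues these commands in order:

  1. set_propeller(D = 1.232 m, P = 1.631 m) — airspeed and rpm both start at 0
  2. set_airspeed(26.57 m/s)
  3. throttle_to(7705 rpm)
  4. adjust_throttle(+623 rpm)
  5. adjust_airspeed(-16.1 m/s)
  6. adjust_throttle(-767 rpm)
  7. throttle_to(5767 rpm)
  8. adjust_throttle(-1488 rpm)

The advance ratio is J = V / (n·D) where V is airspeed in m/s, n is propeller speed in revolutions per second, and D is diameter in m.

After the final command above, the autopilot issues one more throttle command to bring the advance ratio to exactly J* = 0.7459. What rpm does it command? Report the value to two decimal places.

set_propeller: D = 1.232 m, P = 1.631 m (p = P/D = 1.323864); state ← (V=0, rpm=0)
set_airspeed(26.57): V ← 26.57 m/s
throttle_to(7705): rpm ← 7705
adjust_throttle(+623): rpm ← 7705 +623 = 8328
adjust_airspeed(-16.1): V ← 26.57 -16.1 = 10.47 m/s
adjust_throttle(-767): rpm ← 8328 -767 = 7561
throttle_to(5767): rpm ← 5767
adjust_throttle(-1488): rpm ← 5767 -1488 = 4279
final state: V = 10.47 m/s, rpm = 4279 → n = rpm/60 = 71.316667 rev/s
target J* = 0.7459; solve J* = V/(n·D) for n: n = V/(J*·D) = 10.47/(0.7459 × 1.232) = 11.393453 rev/s
rpm = 60·n = 683.607182

rpm = 683.61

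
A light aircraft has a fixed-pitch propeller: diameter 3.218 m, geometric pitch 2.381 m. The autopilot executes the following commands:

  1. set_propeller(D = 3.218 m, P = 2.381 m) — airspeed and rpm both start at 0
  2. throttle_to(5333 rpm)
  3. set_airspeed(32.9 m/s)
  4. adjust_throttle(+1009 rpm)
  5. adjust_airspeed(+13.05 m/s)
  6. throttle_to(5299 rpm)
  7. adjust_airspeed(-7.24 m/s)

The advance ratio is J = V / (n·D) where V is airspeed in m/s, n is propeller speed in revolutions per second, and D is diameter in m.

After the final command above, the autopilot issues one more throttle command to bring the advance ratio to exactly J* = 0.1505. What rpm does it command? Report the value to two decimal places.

set_propeller: D = 3.218 m, P = 2.381 m (p = P/D = 0.739901); state ← (V=0, rpm=0)
throttle_to(5333): rpm ← 5333
set_airspeed(32.9): V ← 32.9 m/s
adjust_throttle(+1009): rpm ← 5333 +1009 = 6342
adjust_airspeed(+13.05): V ← 32.9 +13.05 = 45.95 m/s
throttle_to(5299): rpm ← 5299
adjust_airspeed(-7.24): V ← 45.95 -7.24 = 38.71 m/s
final state: V = 38.71 m/s, rpm = 5299 → n = rpm/60 = 88.316667 rev/s
target J* = 0.1505; solve J* = V/(n·D) for n: n = V/(J*·D) = 38.71/(0.1505 × 3.218) = 79.928310 rev/s
rpm = 60·n = 4795.698614

rpm = 4795.70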